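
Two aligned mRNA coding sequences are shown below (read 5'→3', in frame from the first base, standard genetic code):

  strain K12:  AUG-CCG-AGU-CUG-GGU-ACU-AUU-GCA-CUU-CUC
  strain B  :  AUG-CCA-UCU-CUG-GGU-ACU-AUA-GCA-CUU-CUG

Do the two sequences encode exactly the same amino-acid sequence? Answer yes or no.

Codon 1: AUG Met / AUG Met — identical.
Codon 2: CCG Pro / CCA Pro — synonymous.
Codon 3: AGU Ser / UCU Ser — synonymous.
Codon 4: CUG Leu / CUG Leu — identical.
Codon 5: GGU Gly / GGU Gly — identical.
Codon 6: ACU Thr / ACU Thr — identical.
Codon 7: AUU Ile / AUA Ile — synonymous.
Codon 8: GCA Ala / GCA Ala — identical.
Codon 9: CUU Leu / CUU Leu — identical.
Codon 10: CUC Leu / CUG Leu — synonymous.
Nonsynonymous differences: 0 → same protein.

yes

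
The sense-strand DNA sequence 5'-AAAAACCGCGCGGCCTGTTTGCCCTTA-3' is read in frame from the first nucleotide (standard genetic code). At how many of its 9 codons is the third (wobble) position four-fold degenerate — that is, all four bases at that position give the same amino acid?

Codon 1 AAA (Lys): third position 2-fold.
Codon 2 AAC (Asn): third position 2-fold.
Codon 3 CGC (Arg): third position 4-fold.
Codon 4 GCG (Ala): third position 4-fold.
Codon 5 GCC (Ala): third position 4-fold.
Codon 6 TGT (Cys): third position 2-fold.
Codon 7 TTG (Leu): third position 2-fold.
Codon 8 CCC (Pro): third position 4-fold.
Codon 9 TTA (Leu): third position 2-fold.
Four-fold degenerate third positions: 4.

4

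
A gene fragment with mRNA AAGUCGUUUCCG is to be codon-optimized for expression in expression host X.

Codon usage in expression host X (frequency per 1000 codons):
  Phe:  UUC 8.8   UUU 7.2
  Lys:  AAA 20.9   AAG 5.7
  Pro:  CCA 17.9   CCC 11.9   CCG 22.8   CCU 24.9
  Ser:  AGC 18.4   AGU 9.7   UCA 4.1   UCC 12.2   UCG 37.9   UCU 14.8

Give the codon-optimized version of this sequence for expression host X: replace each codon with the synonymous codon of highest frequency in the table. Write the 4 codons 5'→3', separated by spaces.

Codon 1 (Lys): best is AAA at 20.9.
Codon 2 (Ser): best is UCG at 37.9.
Codon 3 (Phe): best is UUC at 8.8.
Codon 4 (Pro): best is CCU at 24.9.

AAA UCG UUC CCU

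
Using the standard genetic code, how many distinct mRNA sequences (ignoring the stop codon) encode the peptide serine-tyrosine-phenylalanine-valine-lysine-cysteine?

Ser: 6 codons.
Tyr: 2 codons.
Phe: 2 codons.
Val: 4 codons.
Lys: 2 codons.
Cys: 2 codons.
6 × 2 × 2 × 4 × 2 × 2 = 384.

384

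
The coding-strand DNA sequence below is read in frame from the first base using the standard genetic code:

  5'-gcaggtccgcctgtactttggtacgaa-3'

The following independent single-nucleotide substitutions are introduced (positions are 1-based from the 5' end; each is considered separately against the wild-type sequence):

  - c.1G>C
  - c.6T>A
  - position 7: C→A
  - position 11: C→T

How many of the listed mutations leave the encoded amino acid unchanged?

1

Codon 1: GCA (Ala) → CCA (Pro) — missense.
Codon 2: GGT (Gly) → GGA (Gly) — synonymous.
Codon 3: CCG (Pro) → ACG (Thr) — missense.
Codon 4: CCT (Pro) → CTT (Leu) — missense.
Synonymous: 1 of 4.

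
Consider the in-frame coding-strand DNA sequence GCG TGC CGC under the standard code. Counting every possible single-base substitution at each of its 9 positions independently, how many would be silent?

Codon 1 (GCG, Ala): 3 synonymous substitutions.
Codon 2 (TGC, Cys): 1 synonymous substitution.
Codon 3 (CGC, Arg): 3 synonymous substitutions.
Total: 3 + 1 + 3 = 7.

7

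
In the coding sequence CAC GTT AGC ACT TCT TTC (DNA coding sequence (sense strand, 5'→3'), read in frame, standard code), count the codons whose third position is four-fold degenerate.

3

Codon 1 CAC (His): third position 2-fold.
Codon 2 GTT (Val): third position 4-fold.
Codon 3 AGC (Ser): third position 2-fold.
Codon 4 ACT (Thr): third position 4-fold.
Codon 5 TCT (Ser): third position 4-fold.
Codon 6 TTC (Phe): third position 2-fold.
Four-fold degenerate third positions: 3.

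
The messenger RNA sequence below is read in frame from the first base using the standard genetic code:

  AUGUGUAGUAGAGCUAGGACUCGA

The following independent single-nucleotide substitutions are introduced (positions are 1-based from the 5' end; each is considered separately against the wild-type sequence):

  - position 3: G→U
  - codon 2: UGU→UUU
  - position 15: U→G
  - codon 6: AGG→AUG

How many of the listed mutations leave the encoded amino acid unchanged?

Codon 1: AUG (Met) → AUU (Ile) — missense.
Codon 2: UGU (Cys) → UUU (Phe) — missense.
Codon 5: GCU (Ala) → GCG (Ala) — synonymous.
Codon 6: AGG (Arg) → AUG (Met) — missense.
Synonymous: 1 of 4.

1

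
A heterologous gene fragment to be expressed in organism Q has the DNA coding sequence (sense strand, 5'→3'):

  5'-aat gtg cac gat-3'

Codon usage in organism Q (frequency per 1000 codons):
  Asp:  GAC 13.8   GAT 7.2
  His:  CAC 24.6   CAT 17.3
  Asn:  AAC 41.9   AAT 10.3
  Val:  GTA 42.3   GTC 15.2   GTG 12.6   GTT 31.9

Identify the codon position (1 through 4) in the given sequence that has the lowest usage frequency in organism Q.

Codon 1 AAT (Asn): 10.3 per 1000.
Codon 2 GTG (Val): 12.6 per 1000.
Codon 3 CAC (His): 24.6 per 1000.
Codon 4 GAT (Asp): 7.2 per 1000.
Lowest frequency is 7.2 at codon 4.

4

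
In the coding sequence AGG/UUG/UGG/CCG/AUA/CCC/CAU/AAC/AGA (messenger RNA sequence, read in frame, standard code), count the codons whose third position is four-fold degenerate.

Codon 1 AGG (Arg): third position 2-fold.
Codon 2 UUG (Leu): third position 2-fold.
Codon 3 UGG (Trp): third position 1-fold.
Codon 4 CCG (Pro): third position 4-fold.
Codon 5 AUA (Ile): third position 3-fold.
Codon 6 CCC (Pro): third position 4-fold.
Codon 7 CAU (His): third position 2-fold.
Codon 8 AAC (Asn): third position 2-fold.
Codon 9 AGA (Arg): third position 2-fold.
Four-fold degenerate third positions: 2.

2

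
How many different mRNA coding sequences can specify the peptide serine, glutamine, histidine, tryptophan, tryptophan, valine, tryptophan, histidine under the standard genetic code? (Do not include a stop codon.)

Ser: 6 codons.
Gln: 2 codons.
His: 2 codons.
Trp: 1 codon.
Trp: 1 codon.
Val: 4 codons.
Trp: 1 codon.
His: 2 codons.
6 × 2 × 2 × 1 × 1 × 4 × 1 × 2 = 192.

192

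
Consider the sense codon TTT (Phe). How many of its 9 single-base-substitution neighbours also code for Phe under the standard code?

1

Position 1: none → 0 synonymous.
Position 2: none → 0 synonymous.
Position 3: TTC → 1 synonymous.
Total: 0 + 0 + 1 = 1.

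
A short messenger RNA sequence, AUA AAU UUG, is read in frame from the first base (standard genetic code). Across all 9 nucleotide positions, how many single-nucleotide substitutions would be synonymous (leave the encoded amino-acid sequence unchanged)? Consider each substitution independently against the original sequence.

Codon 1 (AUA, Ile): 2 synonymous substitutions.
Codon 2 (AAU, Asn): 1 synonymous substitution.
Codon 3 (UUG, Leu): 2 synonymous substitutions.
Total: 2 + 1 + 2 = 5.

5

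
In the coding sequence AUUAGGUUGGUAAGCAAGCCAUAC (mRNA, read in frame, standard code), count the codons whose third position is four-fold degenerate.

Codon 1 AUU (Ile): third position 3-fold.
Codon 2 AGG (Arg): third position 2-fold.
Codon 3 UUG (Leu): third position 2-fold.
Codon 4 GUA (Val): third position 4-fold.
Codon 5 AGC (Ser): third position 2-fold.
Codon 6 AAG (Lys): third position 2-fold.
Codon 7 CCA (Pro): third position 4-fold.
Codon 8 UAC (Tyr): third position 2-fold.
Four-fold degenerate third positions: 2.

2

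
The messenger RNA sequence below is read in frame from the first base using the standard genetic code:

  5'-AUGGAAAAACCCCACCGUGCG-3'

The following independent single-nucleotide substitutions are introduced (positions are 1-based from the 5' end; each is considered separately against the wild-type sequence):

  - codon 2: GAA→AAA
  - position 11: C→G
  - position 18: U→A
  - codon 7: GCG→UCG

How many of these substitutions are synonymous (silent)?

Codon 2: GAA (Glu) → AAA (Lys) — missense.
Codon 4: CCC (Pro) → CGC (Arg) — missense.
Codon 6: CGU (Arg) → CGA (Arg) — synonymous.
Codon 7: GCG (Ala) → UCG (Ser) — missense.
Synonymous: 1 of 4.

1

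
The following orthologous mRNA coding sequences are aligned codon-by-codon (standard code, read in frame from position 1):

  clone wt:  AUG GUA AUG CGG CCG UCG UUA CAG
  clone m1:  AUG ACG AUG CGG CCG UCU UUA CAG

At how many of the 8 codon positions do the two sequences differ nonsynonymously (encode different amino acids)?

1

Codon 1: AUG Met / AUG Met — identical.
Codon 2: GUA Val / ACG Thr — nonsynonymous.
Codon 3: AUG Met / AUG Met — identical.
Codon 4: CGG Arg / CGG Arg — identical.
Codon 5: CCG Pro / CCG Pro — identical.
Codon 6: UCG Ser / UCU Ser — synonymous.
Codon 7: UUA Leu / UUA Leu — identical.
Codon 8: CAG Gln / CAG Gln — identical.
Nonsynonymous differences: 1.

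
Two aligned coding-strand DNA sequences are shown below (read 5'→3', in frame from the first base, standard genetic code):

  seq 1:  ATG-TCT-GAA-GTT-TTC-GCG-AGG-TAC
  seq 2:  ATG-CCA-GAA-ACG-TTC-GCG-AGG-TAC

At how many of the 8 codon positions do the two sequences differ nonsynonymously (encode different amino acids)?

2

Codon 1: ATG Met / ATG Met — identical.
Codon 2: TCT Ser / CCA Pro — nonsynonymous.
Codon 3: GAA Glu / GAA Glu — identical.
Codon 4: GTT Val / ACG Thr — nonsynonymous.
Codon 5: TTC Phe / TTC Phe — identical.
Codon 6: GCG Ala / GCG Ala — identical.
Codon 7: AGG Arg / AGG Arg — identical.
Codon 8: TAC Tyr / TAC Tyr — identical.
Nonsynonymous differences: 2.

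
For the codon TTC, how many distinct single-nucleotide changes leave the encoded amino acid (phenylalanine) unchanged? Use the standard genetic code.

Position 1: none → 0 synonymous.
Position 2: none → 0 synonymous.
Position 3: TTT → 1 synonymous.
Total: 0 + 0 + 1 = 1.

1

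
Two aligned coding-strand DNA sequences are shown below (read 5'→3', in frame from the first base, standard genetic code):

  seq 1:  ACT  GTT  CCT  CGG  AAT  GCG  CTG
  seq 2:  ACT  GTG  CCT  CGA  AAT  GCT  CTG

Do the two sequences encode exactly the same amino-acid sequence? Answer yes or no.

Codon 1: ACT Thr / ACT Thr — identical.
Codon 2: GTT Val / GTG Val — synonymous.
Codon 3: CCT Pro / CCT Pro — identical.
Codon 4: CGG Arg / CGA Arg — synonymous.
Codon 5: AAT Asn / AAT Asn — identical.
Codon 6: GCG Ala / GCT Ala — synonymous.
Codon 7: CTG Leu / CTG Leu — identical.
Nonsynonymous differences: 0 → same protein.

yes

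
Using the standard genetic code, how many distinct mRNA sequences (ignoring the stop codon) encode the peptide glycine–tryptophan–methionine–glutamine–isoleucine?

24

Gly: 4 codons.
Trp: 1 codon.
Met: 1 codon.
Gln: 2 codons.
Ile: 3 codons.
4 × 1 × 1 × 2 × 3 = 24.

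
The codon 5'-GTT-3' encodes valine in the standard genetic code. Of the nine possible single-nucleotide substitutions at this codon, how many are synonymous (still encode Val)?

3

Position 1: none → 0 synonymous.
Position 2: none → 0 synonymous.
Position 3: GTC, GTA, GTG → 3 synonymous.
Total: 0 + 0 + 3 = 3.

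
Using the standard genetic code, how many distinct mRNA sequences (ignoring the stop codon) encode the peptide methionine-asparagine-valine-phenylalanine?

Met: 1 codon.
Asn: 2 codons.
Val: 4 codons.
Phe: 2 codons.
1 × 2 × 4 × 2 = 16.

16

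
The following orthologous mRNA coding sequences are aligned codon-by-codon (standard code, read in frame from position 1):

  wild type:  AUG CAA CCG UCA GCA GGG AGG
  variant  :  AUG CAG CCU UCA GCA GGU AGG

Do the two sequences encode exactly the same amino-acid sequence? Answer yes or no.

yes

Codon 1: AUG Met / AUG Met — identical.
Codon 2: CAA Gln / CAG Gln — synonymous.
Codon 3: CCG Pro / CCU Pro — synonymous.
Codon 4: UCA Ser / UCA Ser — identical.
Codon 5: GCA Ala / GCA Ala — identical.
Codon 6: GGG Gly / GGU Gly — synonymous.
Codon 7: AGG Arg / AGG Arg — identical.
Nonsynonymous differences: 0 → same protein.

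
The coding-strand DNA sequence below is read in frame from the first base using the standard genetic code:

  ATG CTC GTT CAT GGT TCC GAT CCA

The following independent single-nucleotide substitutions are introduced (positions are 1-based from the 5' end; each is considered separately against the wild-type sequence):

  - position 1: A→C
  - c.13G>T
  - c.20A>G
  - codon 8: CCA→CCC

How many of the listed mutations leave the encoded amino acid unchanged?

Codon 1: ATG (Met) → CTG (Leu) — missense.
Codon 5: GGT (Gly) → TGT (Cys) — missense.
Codon 7: GAT (Asp) → GGT (Gly) — missense.
Codon 8: CCA (Pro) → CCC (Pro) — synonymous.
Synonymous: 1 of 4.

1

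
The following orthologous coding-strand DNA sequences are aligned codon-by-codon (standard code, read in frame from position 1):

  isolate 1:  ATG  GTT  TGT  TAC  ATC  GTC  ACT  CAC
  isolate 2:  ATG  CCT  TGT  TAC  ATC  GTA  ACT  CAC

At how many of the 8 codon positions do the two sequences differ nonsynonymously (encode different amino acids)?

1

Codon 1: ATG Met / ATG Met — identical.
Codon 2: GTT Val / CCT Pro — nonsynonymous.
Codon 3: TGT Cys / TGT Cys — identical.
Codon 4: TAC Tyr / TAC Tyr — identical.
Codon 5: ATC Ile / ATC Ile — identical.
Codon 6: GTC Val / GTA Val — synonymous.
Codon 7: ACT Thr / ACT Thr — identical.
Codon 8: CAC His / CAC His — identical.
Nonsynonymous differences: 1.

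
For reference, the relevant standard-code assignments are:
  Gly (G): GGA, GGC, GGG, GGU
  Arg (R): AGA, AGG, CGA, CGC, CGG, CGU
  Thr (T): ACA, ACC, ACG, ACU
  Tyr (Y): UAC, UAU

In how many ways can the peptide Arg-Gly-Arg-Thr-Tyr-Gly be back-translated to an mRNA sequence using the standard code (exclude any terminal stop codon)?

4608

Arg: 6 codons.
Gly: 4 codons.
Arg: 6 codons.
Thr: 4 codons.
Tyr: 2 codons.
Gly: 4 codons.
6 × 4 × 6 × 4 × 2 × 4 = 4608.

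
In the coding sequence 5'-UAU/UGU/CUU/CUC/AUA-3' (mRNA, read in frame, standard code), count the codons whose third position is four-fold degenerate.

2

Codon 1 UAU (Tyr): third position 2-fold.
Codon 2 UGU (Cys): third position 2-fold.
Codon 3 CUU (Leu): third position 4-fold.
Codon 4 CUC (Leu): third position 4-fold.
Codon 5 AUA (Ile): third position 3-fold.
Four-fold degenerate third positions: 2.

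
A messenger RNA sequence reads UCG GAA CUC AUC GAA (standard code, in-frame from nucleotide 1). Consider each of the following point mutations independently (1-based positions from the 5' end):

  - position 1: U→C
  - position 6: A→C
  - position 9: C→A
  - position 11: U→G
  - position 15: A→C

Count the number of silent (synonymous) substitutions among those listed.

1

Codon 1: UCG (Ser) → CCG (Pro) — missense.
Codon 2: GAA (Glu) → GAC (Asp) — missense.
Codon 3: CUC (Leu) → CUA (Leu) — synonymous.
Codon 4: AUC (Ile) → AGC (Ser) — missense.
Codon 5: GAA (Glu) → GAC (Asp) — missense.
Synonymous: 1 of 5.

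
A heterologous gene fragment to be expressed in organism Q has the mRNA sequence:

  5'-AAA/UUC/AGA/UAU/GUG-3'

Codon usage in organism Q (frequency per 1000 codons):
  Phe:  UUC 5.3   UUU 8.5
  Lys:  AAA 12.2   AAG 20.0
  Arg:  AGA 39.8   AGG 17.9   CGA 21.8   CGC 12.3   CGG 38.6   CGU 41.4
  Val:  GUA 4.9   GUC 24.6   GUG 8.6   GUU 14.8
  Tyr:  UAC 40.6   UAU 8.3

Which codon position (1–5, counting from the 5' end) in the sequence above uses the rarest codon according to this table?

2

Codon 1 AAA (Lys): 12.2 per 1000.
Codon 2 UUC (Phe): 5.3 per 1000.
Codon 3 AGA (Arg): 39.8 per 1000.
Codon 4 UAU (Tyr): 8.3 per 1000.
Codon 5 GUG (Val): 8.6 per 1000.
Lowest frequency is 5.3 at codon 2.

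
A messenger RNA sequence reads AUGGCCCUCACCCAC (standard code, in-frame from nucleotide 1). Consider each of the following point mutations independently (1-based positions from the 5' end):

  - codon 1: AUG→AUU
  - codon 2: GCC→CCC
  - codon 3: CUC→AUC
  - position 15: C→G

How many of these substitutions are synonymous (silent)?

0

Codon 1: AUG (Met) → AUU (Ile) — missense.
Codon 2: GCC (Ala) → CCC (Pro) — missense.
Codon 3: CUC (Leu) → AUC (Ile) — missense.
Codon 5: CAC (His) → CAG (Gln) — missense.
Synonymous: 0 of 4.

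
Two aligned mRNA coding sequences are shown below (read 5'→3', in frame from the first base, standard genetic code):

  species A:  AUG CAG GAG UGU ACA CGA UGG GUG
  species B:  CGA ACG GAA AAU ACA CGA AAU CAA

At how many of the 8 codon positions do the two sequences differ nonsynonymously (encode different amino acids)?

Codon 1: AUG Met / CGA Arg — nonsynonymous.
Codon 2: CAG Gln / ACG Thr — nonsynonymous.
Codon 3: GAG Glu / GAA Glu — synonymous.
Codon 4: UGU Cys / AAU Asn — nonsynonymous.
Codon 5: ACA Thr / ACA Thr — identical.
Codon 6: CGA Arg / CGA Arg — identical.
Codon 7: UGG Trp / AAU Asn — nonsynonymous.
Codon 8: GUG Val / CAA Gln — nonsynonymous.
Nonsynonymous differences: 5.

5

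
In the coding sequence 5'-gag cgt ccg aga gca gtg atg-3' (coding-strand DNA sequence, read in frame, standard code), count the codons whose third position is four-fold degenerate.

Codon 1 GAG (Glu): third position 2-fold.
Codon 2 CGT (Arg): third position 4-fold.
Codon 3 CCG (Pro): third position 4-fold.
Codon 4 AGA (Arg): third position 2-fold.
Codon 5 GCA (Ala): third position 4-fold.
Codon 6 GTG (Val): third position 4-fold.
Codon 7 ATG (Met): third position 1-fold.
Four-fold degenerate third positions: 4.

4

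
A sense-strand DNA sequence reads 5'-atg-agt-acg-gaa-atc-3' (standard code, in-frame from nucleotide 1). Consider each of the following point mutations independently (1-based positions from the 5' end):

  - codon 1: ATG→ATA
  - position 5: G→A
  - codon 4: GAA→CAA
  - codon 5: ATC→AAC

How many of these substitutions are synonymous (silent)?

0

Codon 1: ATG (Met) → ATA (Ile) — missense.
Codon 2: AGT (Ser) → AAT (Asn) — missense.
Codon 4: GAA (Glu) → CAA (Gln) — missense.
Codon 5: ATC (Ile) → AAC (Asn) — missense.
Synonymous: 0 of 4.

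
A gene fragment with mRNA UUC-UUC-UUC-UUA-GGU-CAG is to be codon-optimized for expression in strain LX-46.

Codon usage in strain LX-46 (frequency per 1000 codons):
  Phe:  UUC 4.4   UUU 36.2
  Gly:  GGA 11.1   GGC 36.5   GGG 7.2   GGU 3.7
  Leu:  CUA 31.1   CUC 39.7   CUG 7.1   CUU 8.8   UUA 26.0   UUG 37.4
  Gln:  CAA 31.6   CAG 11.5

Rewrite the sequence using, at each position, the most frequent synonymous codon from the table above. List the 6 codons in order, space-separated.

UUU UUU UUU CUC GGC CAA

Codon 1 (Phe): best is UUU at 36.2.
Codon 2 (Phe): best is UUU at 36.2.
Codon 3 (Phe): best is UUU at 36.2.
Codon 4 (Leu): best is CUC at 39.7.
Codon 5 (Gly): best is GGC at 36.5.
Codon 6 (Gln): best is CAA at 31.6.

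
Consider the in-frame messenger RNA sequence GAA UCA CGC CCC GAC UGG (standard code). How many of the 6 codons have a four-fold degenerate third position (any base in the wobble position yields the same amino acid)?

3

Codon 1 GAA (Glu): third position 2-fold.
Codon 2 UCA (Ser): third position 4-fold.
Codon 3 CGC (Arg): third position 4-fold.
Codon 4 CCC (Pro): third position 4-fold.
Codon 5 GAC (Asp): third position 2-fold.
Codon 6 UGG (Trp): third position 1-fold.
Four-fold degenerate third positions: 3.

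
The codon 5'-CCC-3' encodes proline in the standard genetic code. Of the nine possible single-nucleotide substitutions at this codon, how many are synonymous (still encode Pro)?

Position 1: none → 0 synonymous.
Position 2: none → 0 synonymous.
Position 3: CCT, CCA, CCG → 3 synonymous.
Total: 0 + 0 + 3 = 3.

3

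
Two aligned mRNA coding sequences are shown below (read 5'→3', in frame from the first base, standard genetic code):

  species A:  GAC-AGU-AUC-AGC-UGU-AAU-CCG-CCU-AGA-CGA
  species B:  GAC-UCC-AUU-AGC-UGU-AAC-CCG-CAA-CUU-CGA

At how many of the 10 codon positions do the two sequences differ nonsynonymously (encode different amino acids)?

Codon 1: GAC Asp / GAC Asp — identical.
Codon 2: AGU Ser / UCC Ser — synonymous.
Codon 3: AUC Ile / AUU Ile — synonymous.
Codon 4: AGC Ser / AGC Ser — identical.
Codon 5: UGU Cys / UGU Cys — identical.
Codon 6: AAU Asn / AAC Asn — synonymous.
Codon 7: CCG Pro / CCG Pro — identical.
Codon 8: CCU Pro / CAA Gln — nonsynonymous.
Codon 9: AGA Arg / CUU Leu — nonsynonymous.
Codon 10: CGA Arg / CGA Arg — identical.
Nonsynonymous differences: 2.

2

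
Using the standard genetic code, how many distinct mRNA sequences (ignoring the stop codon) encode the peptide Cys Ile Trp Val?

24

Cys: 2 codons.
Ile: 3 codons.
Trp: 1 codon.
Val: 4 codons.
2 × 3 × 1 × 4 = 24.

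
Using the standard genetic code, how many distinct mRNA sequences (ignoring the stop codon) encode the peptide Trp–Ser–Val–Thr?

Trp: 1 codon.
Ser: 6 codons.
Val: 4 codons.
Thr: 4 codons.
1 × 6 × 4 × 4 = 96.

96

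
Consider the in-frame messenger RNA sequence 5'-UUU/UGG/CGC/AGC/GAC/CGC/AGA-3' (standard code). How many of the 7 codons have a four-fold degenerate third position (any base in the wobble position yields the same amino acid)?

2

Codon 1 UUU (Phe): third position 2-fold.
Codon 2 UGG (Trp): third position 1-fold.
Codon 3 CGC (Arg): third position 4-fold.
Codon 4 AGC (Ser): third position 2-fold.
Codon 5 GAC (Asp): third position 2-fold.
Codon 6 CGC (Arg): third position 4-fold.
Codon 7 AGA (Arg): third position 2-fold.
Four-fold degenerate third positions: 2.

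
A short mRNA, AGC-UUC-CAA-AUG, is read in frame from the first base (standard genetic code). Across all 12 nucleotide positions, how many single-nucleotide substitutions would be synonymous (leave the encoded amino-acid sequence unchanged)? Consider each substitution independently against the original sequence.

Codon 1 (AGC, Ser): 1 synonymous substitution.
Codon 2 (UUC, Phe): 1 synonymous substitution.
Codon 3 (CAA, Gln): 1 synonymous substitution.
Codon 4 (AUG, Met): 0 synonymous substitutions.
Total: 1 + 1 + 1 + 0 = 3.

3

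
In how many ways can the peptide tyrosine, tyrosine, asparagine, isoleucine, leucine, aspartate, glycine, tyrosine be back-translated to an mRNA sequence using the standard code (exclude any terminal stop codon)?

Tyr: 2 codons.
Tyr: 2 codons.
Asn: 2 codons.
Ile: 3 codons.
Leu: 6 codons.
Asp: 2 codons.
Gly: 4 codons.
Tyr: 2 codons.
2 × 2 × 2 × 3 × 6 × 2 × 4 × 2 = 2304.

2304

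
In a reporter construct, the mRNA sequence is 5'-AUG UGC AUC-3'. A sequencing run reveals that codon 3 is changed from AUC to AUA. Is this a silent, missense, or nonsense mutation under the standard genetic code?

Position 9 falls in codon 3: AUC → Ile.
After the substitution the codon is AUA → Ile.
Both encode Ile, so the change is synonymous.

silent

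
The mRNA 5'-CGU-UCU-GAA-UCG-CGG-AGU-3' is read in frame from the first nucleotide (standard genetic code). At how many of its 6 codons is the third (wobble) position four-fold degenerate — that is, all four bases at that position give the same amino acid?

Codon 1 CGU (Arg): third position 4-fold.
Codon 2 UCU (Ser): third position 4-fold.
Codon 3 GAA (Glu): third position 2-fold.
Codon 4 UCG (Ser): third position 4-fold.
Codon 5 CGG (Arg): third position 4-fold.
Codon 6 AGU (Ser): third position 2-fold.
Four-fold degenerate third positions: 4.

4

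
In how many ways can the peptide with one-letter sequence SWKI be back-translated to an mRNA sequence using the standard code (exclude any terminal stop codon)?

Ser: 6 codons.
Trp: 1 codon.
Lys: 2 codons.
Ile: 3 codons.
6 × 1 × 2 × 3 = 36.

36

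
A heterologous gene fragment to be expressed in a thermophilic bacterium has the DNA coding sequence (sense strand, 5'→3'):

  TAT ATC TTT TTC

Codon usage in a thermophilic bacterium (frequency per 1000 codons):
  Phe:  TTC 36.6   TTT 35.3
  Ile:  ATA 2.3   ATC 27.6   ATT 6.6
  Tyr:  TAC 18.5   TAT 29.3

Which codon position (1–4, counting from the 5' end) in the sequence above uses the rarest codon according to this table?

2

Codon 1 TAT (Tyr): 29.3 per 1000.
Codon 2 ATC (Ile): 27.6 per 1000.
Codon 3 TTT (Phe): 35.3 per 1000.
Codon 4 TTC (Phe): 36.6 per 1000.
Lowest frequency is 27.6 at codon 2.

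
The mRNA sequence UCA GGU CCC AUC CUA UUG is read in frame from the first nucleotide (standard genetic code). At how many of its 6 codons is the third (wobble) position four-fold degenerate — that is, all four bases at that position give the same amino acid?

Codon 1 UCA (Ser): third position 4-fold.
Codon 2 GGU (Gly): third position 4-fold.
Codon 3 CCC (Pro): third position 4-fold.
Codon 4 AUC (Ile): third position 3-fold.
Codon 5 CUA (Leu): third position 4-fold.
Codon 6 UUG (Leu): third position 2-fold.
Four-fold degenerate third positions: 4.

4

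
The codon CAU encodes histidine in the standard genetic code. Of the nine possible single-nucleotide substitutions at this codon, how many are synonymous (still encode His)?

Position 1: none → 0 synonymous.
Position 2: none → 0 synonymous.
Position 3: CAC → 1 synonymous.
Total: 0 + 0 + 1 = 1.

1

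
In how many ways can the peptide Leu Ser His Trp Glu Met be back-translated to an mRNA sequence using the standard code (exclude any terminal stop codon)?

144

Leu: 6 codons.
Ser: 6 codons.
His: 2 codons.
Trp: 1 codon.
Glu: 2 codons.
Met: 1 codon.
6 × 6 × 2 × 1 × 2 × 1 = 144.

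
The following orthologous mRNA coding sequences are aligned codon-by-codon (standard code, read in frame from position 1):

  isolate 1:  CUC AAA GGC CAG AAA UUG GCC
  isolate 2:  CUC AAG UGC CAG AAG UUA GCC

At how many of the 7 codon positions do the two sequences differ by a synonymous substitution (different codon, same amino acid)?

Codon 1: CUC Leu / CUC Leu — identical.
Codon 2: AAA Lys / AAG Lys — synonymous.
Codon 3: GGC Gly / UGC Cys — nonsynonymous.
Codon 4: CAG Gln / CAG Gln — identical.
Codon 5: AAA Lys / AAG Lys — synonymous.
Codon 6: UUG Leu / UUA Leu — synonymous.
Codon 7: GCC Ala / GCC Ala — identical.
Synonymous differences: 3.

3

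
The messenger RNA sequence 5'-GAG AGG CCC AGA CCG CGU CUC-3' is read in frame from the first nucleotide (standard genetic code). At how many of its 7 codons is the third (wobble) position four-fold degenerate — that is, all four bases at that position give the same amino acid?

Codon 1 GAG (Glu): third position 2-fold.
Codon 2 AGG (Arg): third position 2-fold.
Codon 3 CCC (Pro): third position 4-fold.
Codon 4 AGA (Arg): third position 2-fold.
Codon 5 CCG (Pro): third position 4-fold.
Codon 6 CGU (Arg): third position 4-fold.
Codon 7 CUC (Leu): third position 4-fold.
Four-fold degenerate third positions: 4.

4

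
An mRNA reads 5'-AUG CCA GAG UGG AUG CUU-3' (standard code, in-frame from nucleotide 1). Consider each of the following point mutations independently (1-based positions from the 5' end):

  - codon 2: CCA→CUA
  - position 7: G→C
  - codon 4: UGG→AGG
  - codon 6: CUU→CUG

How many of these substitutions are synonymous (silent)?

Codon 2: CCA (Pro) → CUA (Leu) — missense.
Codon 3: GAG (Glu) → CAG (Gln) — missense.
Codon 4: UGG (Trp) → AGG (Arg) — missense.
Codon 6: CUU (Leu) → CUG (Leu) — synonymous.
Synonymous: 1 of 4.

1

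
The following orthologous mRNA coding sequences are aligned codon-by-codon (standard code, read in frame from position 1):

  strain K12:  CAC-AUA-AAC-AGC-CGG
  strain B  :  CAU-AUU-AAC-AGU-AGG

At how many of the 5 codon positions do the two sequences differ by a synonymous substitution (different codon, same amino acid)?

Codon 1: CAC His / CAU His — synonymous.
Codon 2: AUA Ile / AUU Ile — synonymous.
Codon 3: AAC Asn / AAC Asn — identical.
Codon 4: AGC Ser / AGU Ser — synonymous.
Codon 5: CGG Arg / AGG Arg — synonymous.
Synonymous differences: 4.

4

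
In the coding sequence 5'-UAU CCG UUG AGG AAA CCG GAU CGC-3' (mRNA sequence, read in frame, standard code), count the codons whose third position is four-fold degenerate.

3

Codon 1 UAU (Tyr): third position 2-fold.
Codon 2 CCG (Pro): third position 4-fold.
Codon 3 UUG (Leu): third position 2-fold.
Codon 4 AGG (Arg): third position 2-fold.
Codon 5 AAA (Lys): third position 2-fold.
Codon 6 CCG (Pro): third position 4-fold.
Codon 7 GAU (Asp): third position 2-fold.
Codon 8 CGC (Arg): third position 4-fold.
Four-fold degenerate third positions: 3.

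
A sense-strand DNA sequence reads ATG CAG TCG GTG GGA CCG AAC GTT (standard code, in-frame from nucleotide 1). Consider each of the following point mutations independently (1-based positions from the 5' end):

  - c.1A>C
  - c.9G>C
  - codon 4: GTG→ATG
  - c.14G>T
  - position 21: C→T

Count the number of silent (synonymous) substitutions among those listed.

Codon 1: ATG (Met) → CTG (Leu) — missense.
Codon 3: TCG (Ser) → TCC (Ser) — synonymous.
Codon 4: GTG (Val) → ATG (Met) — missense.
Codon 5: GGA (Gly) → GTA (Val) — missense.
Codon 7: AAC (Asn) → AAT (Asn) — synonymous.
Synonymous: 2 of 5.

2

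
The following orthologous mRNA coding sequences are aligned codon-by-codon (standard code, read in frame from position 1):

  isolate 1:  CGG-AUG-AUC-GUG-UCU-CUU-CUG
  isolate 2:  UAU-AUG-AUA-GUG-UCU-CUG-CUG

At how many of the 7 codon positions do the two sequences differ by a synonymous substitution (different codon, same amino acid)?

2

Codon 1: CGG Arg / UAU Tyr — nonsynonymous.
Codon 2: AUG Met / AUG Met — identical.
Codon 3: AUC Ile / AUA Ile — synonymous.
Codon 4: GUG Val / GUG Val — identical.
Codon 5: UCU Ser / UCU Ser — identical.
Codon 6: CUU Leu / CUG Leu — synonymous.
Codon 7: CUG Leu / CUG Leu — identical.
Synonymous differences: 2.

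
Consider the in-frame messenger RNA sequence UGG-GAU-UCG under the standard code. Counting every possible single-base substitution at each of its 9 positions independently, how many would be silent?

Codon 1 (UGG, Trp): 0 synonymous substitutions.
Codon 2 (GAU, Asp): 1 synonymous substitution.
Codon 3 (UCG, Ser): 3 synonymous substitutions.
Total: 0 + 1 + 3 = 4.

4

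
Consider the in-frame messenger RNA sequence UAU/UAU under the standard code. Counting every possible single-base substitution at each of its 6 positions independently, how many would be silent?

2

Codon 1 (UAU, Tyr): 1 synonymous substitution.
Codon 2 (UAU, Tyr): 1 synonymous substitution.
Total: 1 + 1 = 2.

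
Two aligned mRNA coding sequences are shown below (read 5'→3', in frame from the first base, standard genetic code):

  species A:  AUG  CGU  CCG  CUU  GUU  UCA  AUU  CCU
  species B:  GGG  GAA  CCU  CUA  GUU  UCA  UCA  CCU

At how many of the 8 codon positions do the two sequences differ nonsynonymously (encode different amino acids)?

Codon 1: AUG Met / GGG Gly — nonsynonymous.
Codon 2: CGU Arg / GAA Glu — nonsynonymous.
Codon 3: CCG Pro / CCU Pro — synonymous.
Codon 4: CUU Leu / CUA Leu — synonymous.
Codon 5: GUU Val / GUU Val — identical.
Codon 6: UCA Ser / UCA Ser — identical.
Codon 7: AUU Ile / UCA Ser — nonsynonymous.
Codon 8: CCU Pro / CCU Pro — identical.
Nonsynonymous differences: 3.

3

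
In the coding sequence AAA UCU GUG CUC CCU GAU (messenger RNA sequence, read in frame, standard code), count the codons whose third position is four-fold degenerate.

Codon 1 AAA (Lys): third position 2-fold.
Codon 2 UCU (Ser): third position 4-fold.
Codon 3 GUG (Val): third position 4-fold.
Codon 4 CUC (Leu): third position 4-fold.
Codon 5 CCU (Pro): third position 4-fold.
Codon 6 GAU (Asp): third position 2-fold.
Four-fold degenerate third positions: 4.

4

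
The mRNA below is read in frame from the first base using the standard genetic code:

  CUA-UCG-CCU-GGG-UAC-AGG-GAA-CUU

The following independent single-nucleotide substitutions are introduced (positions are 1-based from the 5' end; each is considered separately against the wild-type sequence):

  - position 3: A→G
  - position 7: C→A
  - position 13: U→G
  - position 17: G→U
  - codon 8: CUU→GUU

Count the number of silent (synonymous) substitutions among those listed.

1

Codon 1: CUA (Leu) → CUG (Leu) — synonymous.
Codon 3: CCU (Pro) → ACU (Thr) — missense.
Codon 5: UAC (Tyr) → GAC (Asp) — missense.
Codon 6: AGG (Arg) → AUG (Met) — missense.
Codon 8: CUU (Leu) → GUU (Val) — missense.
Synonymous: 1 of 5.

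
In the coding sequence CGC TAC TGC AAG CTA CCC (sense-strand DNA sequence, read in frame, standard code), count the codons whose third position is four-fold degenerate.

3

Codon 1 CGC (Arg): third position 4-fold.
Codon 2 TAC (Tyr): third position 2-fold.
Codon 3 TGC (Cys): third position 2-fold.
Codon 4 AAG (Lys): third position 2-fold.
Codon 5 CTA (Leu): third position 4-fold.
Codon 6 CCC (Pro): third position 4-fold.
Four-fold degenerate third positions: 3.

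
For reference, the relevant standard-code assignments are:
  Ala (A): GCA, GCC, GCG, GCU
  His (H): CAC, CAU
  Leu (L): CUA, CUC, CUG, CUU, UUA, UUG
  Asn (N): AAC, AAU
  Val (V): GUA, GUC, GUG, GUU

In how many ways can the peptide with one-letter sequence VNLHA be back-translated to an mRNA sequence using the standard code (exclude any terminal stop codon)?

Val: 4 codons.
Asn: 2 codons.
Leu: 6 codons.
His: 2 codons.
Ala: 4 codons.
4 × 2 × 6 × 2 × 4 = 384.

384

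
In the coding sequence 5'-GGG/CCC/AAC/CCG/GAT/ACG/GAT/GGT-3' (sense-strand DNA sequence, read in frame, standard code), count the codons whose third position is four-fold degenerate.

5

Codon 1 GGG (Gly): third position 4-fold.
Codon 2 CCC (Pro): third position 4-fold.
Codon 3 AAC (Asn): third position 2-fold.
Codon 4 CCG (Pro): third position 4-fold.
Codon 5 GAT (Asp): third position 2-fold.
Codon 6 ACG (Thr): third position 4-fold.
Codon 7 GAT (Asp): third position 2-fold.
Codon 8 GGT (Gly): third position 4-fold.
Four-fold degenerate third positions: 5.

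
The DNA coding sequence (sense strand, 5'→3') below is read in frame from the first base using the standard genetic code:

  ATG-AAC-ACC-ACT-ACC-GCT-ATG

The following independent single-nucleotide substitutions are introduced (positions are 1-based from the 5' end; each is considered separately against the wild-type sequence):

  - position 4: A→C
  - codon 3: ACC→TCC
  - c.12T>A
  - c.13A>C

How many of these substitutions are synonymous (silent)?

Codon 2: AAC (Asn) → CAC (His) — missense.
Codon 3: ACC (Thr) → TCC (Ser) — missense.
Codon 4: ACT (Thr) → ACA (Thr) — synonymous.
Codon 5: ACC (Thr) → CCC (Pro) — missense.
Synonymous: 1 of 4.

1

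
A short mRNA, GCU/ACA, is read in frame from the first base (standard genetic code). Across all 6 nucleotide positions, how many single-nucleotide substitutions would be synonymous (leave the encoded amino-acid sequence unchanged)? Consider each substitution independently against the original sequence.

6

Codon 1 (GCU, Ala): 3 synonymous substitutions.
Codon 2 (ACA, Thr): 3 synonymous substitutions.
Total: 3 + 3 = 6.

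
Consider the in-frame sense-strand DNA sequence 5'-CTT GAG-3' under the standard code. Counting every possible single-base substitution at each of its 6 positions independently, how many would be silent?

4

Codon 1 (CTT, Leu): 3 synonymous substitutions.
Codon 2 (GAG, Glu): 1 synonymous substitution.
Total: 3 + 1 = 4.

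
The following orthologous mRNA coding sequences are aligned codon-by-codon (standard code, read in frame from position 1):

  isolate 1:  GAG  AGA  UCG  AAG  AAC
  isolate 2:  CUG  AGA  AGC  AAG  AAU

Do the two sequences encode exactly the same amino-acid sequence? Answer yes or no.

Codon 1: GAG Glu / CUG Leu — nonsynonymous.
Codon 2: AGA Arg / AGA Arg — identical.
Codon 3: UCG Ser / AGC Ser — synonymous.
Codon 4: AAG Lys / AAG Lys — identical.
Codon 5: AAC Asn / AAU Asn — synonymous.
Nonsynonymous differences: 1 → different protein.

no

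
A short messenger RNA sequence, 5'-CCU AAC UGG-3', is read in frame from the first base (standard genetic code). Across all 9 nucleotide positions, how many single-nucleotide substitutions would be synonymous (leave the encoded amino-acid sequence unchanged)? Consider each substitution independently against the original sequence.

4

Codon 1 (CCU, Pro): 3 synonymous substitutions.
Codon 2 (AAC, Asn): 1 synonymous substitution.
Codon 3 (UGG, Trp): 0 synonymous substitutions.
Total: 3 + 1 + 0 = 4.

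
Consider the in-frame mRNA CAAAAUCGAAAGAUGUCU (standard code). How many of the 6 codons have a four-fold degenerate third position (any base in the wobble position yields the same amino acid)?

2

Codon 1 CAA (Gln): third position 2-fold.
Codon 2 AAU (Asn): third position 2-fold.
Codon 3 CGA (Arg): third position 4-fold.
Codon 4 AAG (Lys): third position 2-fold.
Codon 5 AUG (Met): third position 1-fold.
Codon 6 UCU (Ser): third position 4-fold.
Four-fold degenerate third positions: 2.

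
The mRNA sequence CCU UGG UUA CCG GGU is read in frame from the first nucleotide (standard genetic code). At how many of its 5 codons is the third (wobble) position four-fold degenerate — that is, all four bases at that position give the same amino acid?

3

Codon 1 CCU (Pro): third position 4-fold.
Codon 2 UGG (Trp): third position 1-fold.
Codon 3 UUA (Leu): third position 2-fold.
Codon 4 CCG (Pro): third position 4-fold.
Codon 5 GGU (Gly): third position 4-fold.
Four-fold degenerate third positions: 3.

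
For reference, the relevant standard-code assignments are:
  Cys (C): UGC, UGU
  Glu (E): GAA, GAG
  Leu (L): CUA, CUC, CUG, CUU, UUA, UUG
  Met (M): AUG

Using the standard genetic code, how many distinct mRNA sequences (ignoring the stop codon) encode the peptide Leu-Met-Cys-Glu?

24

Leu: 6 codons.
Met: 1 codon.
Cys: 2 codons.
Glu: 2 codons.
6 × 1 × 2 × 2 = 24.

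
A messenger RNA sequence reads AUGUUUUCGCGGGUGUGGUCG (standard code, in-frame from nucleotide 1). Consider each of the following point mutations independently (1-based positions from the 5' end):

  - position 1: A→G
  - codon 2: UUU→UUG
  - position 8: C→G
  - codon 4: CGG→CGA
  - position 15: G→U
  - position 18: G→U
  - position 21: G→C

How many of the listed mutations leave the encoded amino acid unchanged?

3

Codon 1: AUG (Met) → GUG (Val) — missense.
Codon 2: UUU (Phe) → UUG (Leu) — missense.
Codon 3: UCG (Ser) → UGG (Trp) — missense.
Codon 4: CGG (Arg) → CGA (Arg) — synonymous.
Codon 5: GUG (Val) → GUU (Val) — synonymous.
Codon 6: UGG (Trp) → UGU (Cys) — missense.
Codon 7: UCG (Ser) → UCC (Ser) — synonymous.
Synonymous: 3 of 7.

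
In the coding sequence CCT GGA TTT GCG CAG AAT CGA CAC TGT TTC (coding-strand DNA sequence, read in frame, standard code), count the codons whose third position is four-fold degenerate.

Codon 1 CCT (Pro): third position 4-fold.
Codon 2 GGA (Gly): third position 4-fold.
Codon 3 TTT (Phe): third position 2-fold.
Codon 4 GCG (Ala): third position 4-fold.
Codon 5 CAG (Gln): third position 2-fold.
Codon 6 AAT (Asn): third position 2-fold.
Codon 7 CGA (Arg): third position 4-fold.
Codon 8 CAC (His): third position 2-fold.
Codon 9 TGT (Cys): third position 2-fold.
Codon 10 TTC (Phe): third position 2-fold.
Four-fold degenerate third positions: 4.

4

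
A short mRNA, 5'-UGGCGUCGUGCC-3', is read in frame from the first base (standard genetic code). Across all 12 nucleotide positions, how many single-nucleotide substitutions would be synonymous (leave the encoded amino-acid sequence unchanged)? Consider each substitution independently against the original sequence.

Codon 1 (UGG, Trp): 0 synonymous substitutions.
Codon 2 (CGU, Arg): 3 synonymous substitutions.
Codon 3 (CGU, Arg): 3 synonymous substitutions.
Codon 4 (GCC, Ala): 3 synonymous substitutions.
Total: 0 + 3 + 3 + 3 = 9.

9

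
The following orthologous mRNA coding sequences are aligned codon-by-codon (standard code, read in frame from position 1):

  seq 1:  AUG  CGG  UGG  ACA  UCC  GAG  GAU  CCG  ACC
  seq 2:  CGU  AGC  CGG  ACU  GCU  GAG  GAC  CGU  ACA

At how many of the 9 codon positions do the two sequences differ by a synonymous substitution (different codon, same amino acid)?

Codon 1: AUG Met / CGU Arg — nonsynonymous.
Codon 2: CGG Arg / AGC Ser — nonsynonymous.
Codon 3: UGG Trp / CGG Arg — nonsynonymous.
Codon 4: ACA Thr / ACU Thr — synonymous.
Codon 5: UCC Ser / GCU Ala — nonsynonymous.
Codon 6: GAG Glu / GAG Glu — identical.
Codon 7: GAU Asp / GAC Asp — synonymous.
Codon 8: CCG Pro / CGU Arg — nonsynonymous.
Codon 9: ACC Thr / ACA Thr — synonymous.
Synonymous differences: 3.

3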